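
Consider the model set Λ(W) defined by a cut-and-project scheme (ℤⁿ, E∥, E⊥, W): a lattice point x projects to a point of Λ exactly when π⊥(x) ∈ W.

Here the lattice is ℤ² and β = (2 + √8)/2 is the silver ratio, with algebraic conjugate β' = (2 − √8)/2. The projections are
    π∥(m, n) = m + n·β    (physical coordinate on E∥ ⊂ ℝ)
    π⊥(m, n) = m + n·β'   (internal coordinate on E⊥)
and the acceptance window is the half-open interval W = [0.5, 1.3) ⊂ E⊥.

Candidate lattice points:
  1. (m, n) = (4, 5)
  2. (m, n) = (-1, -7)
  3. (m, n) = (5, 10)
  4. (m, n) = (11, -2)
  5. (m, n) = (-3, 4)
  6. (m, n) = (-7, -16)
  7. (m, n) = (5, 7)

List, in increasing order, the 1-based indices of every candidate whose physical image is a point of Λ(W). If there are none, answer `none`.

3

β' = (2−√8)/2 ≈ -0.4142.
#1 (4,5): internal coord 4 + (5)·β' = +1.9289; +1.9289 ∉ [0.5, 1.3) → out
#2 (-1,-7): internal coord -1 + (-7)·β' = +1.8995; +1.8995 ∉ [0.5, 1.3) → out
#3 (5,10): internal coord 5 + (10)·β' = +0.8579; +0.8579 ∈ [0.5, 1.3) → IN Λ
#4 (11,-2): internal coord 11 + (-2)·β' = +11.8284; +11.8284 ∉ [0.5, 1.3) → out
#5 (-3,4): internal coord -3 + (4)·β' = -4.6569; -4.6569 ∉ [0.5, 1.3) → out
#6 (-7,-16): internal coord -7 + (-16)·β' = -0.3726; -0.3726 ∉ [0.5, 1.3) → out
#7 (5,7): internal coord 5 + (7)·β' = +2.1005; +2.1005 ∉ [0.5, 1.3) → out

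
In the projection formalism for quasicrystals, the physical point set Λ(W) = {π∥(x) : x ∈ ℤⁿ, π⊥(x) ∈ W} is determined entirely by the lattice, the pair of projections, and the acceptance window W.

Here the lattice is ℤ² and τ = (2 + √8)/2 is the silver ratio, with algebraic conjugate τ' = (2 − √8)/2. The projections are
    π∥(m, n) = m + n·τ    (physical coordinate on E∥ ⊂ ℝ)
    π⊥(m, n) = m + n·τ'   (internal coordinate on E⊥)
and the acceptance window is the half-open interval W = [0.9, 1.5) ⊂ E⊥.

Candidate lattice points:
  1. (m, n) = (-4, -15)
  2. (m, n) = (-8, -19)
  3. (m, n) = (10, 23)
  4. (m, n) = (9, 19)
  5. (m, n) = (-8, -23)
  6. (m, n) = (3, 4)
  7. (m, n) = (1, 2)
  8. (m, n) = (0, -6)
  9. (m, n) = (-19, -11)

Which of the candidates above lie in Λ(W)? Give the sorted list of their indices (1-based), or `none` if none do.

Numerically τ ≈ 2.41421 and τ' = −1/τ ≈ -0.41421.
#1 (-4,-15): internal coord -4 + (-15)·τ' = +2.21320; +2.21320 ∉ [0.9, 1.5) → out
#2 (-8,-19): internal coord -8 + (-19)·τ' = -0.12994; -0.12994 ∉ [0.9, 1.5) → out
#3 (10,23): internal coord 10 + (23)·τ' = +0.47309; +0.47309 ∉ [0.9, 1.5) → out
#4 (9,19): internal coord 9 + (19)·τ' = +1.12994; +1.12994 ∈ [0.9, 1.5) → IN Λ
#5 (-8,-23): internal coord -8 + (-23)·τ' = +1.52691; +1.52691 ∉ [0.9, 1.5) → out
#6 (3,4): internal coord 3 + (4)·τ' = +1.34315; +1.34315 ∈ [0.9, 1.5) → IN Λ
#7 (1,2): internal coord 1 + (2)·τ' = +0.17157; +0.17157 ∉ [0.9, 1.5) → out
#8 (0,-6): internal coord 0 + (-6)·τ' = +2.48528; +2.48528 ∉ [0.9, 1.5) → out
#9 (-19,-11): internal coord -19 + (-11)·τ' = -14.44365; -14.44365 ∉ [0.9, 1.5) → out

4, 6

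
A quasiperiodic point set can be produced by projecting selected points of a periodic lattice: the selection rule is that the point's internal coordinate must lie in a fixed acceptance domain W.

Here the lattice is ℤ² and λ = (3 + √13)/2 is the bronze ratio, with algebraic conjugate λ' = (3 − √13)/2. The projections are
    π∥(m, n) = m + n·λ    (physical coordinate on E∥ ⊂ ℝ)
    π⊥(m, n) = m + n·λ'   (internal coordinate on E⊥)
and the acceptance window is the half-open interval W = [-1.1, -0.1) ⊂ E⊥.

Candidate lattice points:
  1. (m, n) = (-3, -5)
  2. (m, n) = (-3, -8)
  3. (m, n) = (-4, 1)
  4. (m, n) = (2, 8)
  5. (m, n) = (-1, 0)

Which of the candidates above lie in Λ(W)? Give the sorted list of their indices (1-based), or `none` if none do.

2, 4, 5

λ' = (3−√13)/2 ≈ -0.30278.
candidate 1: (m,n)=(-3,-5) → π∥ = -3-5·λ ≈ -19.51388, π⊥ = -3-5·λ' ≈ -1.48612 ∉ [-1.1, -0.1) ⇒ out
candidate 2: (m,n)=(-3,-8) → π∥ = -3-8·λ ≈ -29.42221, π⊥ = -3-8·λ' ≈ -0.57779 ∈ [-1.1, -0.1) ⇒ IN Λ
candidate 3: (m,n)=(-4,1) → π∥ = -4+1·λ ≈ -0.69722, π⊥ = -4+1·λ' ≈ -4.30278 ∉ [-1.1, -0.1) ⇒ out
candidate 4: (m,n)=(2,8) → π∥ = 2+8·λ ≈ 28.42221, π⊥ = 2+8·λ' ≈ -0.42221 ∈ [-1.1, -0.1) ⇒ IN Λ
candidate 5: (m,n)=(-1,0) → π∥ = -1+0·λ ≈ -1.00000, π⊥ = -1+0·λ' ≈ -1.00000 ∈ [-1.1, -0.1) ⇒ IN Λ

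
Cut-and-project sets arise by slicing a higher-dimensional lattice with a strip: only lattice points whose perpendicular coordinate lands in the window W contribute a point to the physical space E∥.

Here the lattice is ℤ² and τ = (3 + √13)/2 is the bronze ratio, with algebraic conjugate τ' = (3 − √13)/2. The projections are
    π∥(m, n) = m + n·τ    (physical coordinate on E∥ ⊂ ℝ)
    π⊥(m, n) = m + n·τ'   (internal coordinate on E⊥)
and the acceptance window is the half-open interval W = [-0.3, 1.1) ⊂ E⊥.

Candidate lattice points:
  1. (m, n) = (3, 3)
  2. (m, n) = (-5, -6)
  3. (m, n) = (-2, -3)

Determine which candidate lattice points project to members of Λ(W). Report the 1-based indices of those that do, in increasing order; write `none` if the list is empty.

none

τ' = (3−√13)/2 ≈ -0.30278.
[1] lift (3,3): star map gives 2.09167; window check -0.3 ≤ 2.09167 < 1.1 is false → out
[2] lift (-5,-6): star map gives -3.18335; window check -0.3 ≤ -3.18335 < 1.1 is false → out
[3] lift (-2,-3): star map gives -1.09167; window check -0.3 ≤ -1.09167 < 1.1 is false → out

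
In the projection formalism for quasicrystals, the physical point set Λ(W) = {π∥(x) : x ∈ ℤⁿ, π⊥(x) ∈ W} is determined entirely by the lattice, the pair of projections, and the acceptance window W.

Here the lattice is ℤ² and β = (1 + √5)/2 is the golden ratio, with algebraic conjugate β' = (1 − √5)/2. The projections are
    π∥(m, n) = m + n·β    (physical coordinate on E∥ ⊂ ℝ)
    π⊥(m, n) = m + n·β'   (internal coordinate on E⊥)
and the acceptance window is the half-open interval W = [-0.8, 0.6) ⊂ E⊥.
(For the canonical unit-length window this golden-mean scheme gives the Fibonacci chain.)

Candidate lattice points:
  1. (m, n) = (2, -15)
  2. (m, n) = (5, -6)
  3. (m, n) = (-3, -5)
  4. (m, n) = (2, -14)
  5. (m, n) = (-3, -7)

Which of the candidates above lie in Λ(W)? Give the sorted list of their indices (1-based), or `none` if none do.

3

Compute β' = (1−√5)/2 = -0.6180, so π⊥(m,n) = m -0.6180·n.
#1 (2,-15): internal coord 2 + (-15)·β' = +11.2705; +11.2705 ∉ [-0.8, 0.6) → out
#2 (5,-6): internal coord 5 + (-6)·β' = +8.7082; +8.7082 ∉ [-0.8, 0.6) → out
#3 (-3,-5): internal coord -3 + (-5)·β' = +0.0902; +0.0902 ∈ [-0.8, 0.6) → IN Λ
#4 (2,-14): internal coord 2 + (-14)·β' = +10.6525; +10.6525 ∉ [-0.8, 0.6) → out
#5 (-3,-7): internal coord -3 + (-7)·β' = +1.3262; +1.3262 ∉ [-0.8, 0.6) → out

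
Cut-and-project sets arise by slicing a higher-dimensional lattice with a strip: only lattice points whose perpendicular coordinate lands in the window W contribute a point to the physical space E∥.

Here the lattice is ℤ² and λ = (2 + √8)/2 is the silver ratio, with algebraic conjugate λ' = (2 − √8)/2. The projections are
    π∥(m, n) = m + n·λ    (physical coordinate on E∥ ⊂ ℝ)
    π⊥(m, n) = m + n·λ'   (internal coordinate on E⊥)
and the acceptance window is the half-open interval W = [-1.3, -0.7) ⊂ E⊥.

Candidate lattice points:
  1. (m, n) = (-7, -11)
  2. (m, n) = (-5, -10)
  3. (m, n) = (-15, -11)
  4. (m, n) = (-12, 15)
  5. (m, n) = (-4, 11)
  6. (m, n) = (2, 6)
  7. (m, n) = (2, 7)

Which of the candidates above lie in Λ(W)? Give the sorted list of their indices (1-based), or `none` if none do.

2, 7

Numerically λ ≈ 2.4142 and λ' = −1/λ ≈ -0.4142.
#1 (-7,-11): internal coord -7 + (-11)·λ' = -2.4437; -2.4437 ∉ [-1.3, -0.7) → out
#2 (-5,-10): internal coord -5 + (-10)·λ' = -0.8579; -0.8579 ∈ [-1.3, -0.7) → IN Λ
#3 (-15,-11): internal coord -15 + (-11)·λ' = -10.4437; -10.4437 ∉ [-1.3, -0.7) → out
#4 (-12,15): internal coord -12 + (15)·λ' = -18.2132; -18.2132 ∉ [-1.3, -0.7) → out
#5 (-4,11): internal coord -4 + (11)·λ' = -8.5563; -8.5563 ∉ [-1.3, -0.7) → out
#6 (2,6): internal coord 2 + (6)·λ' = -0.4853; -0.4853 ∉ [-1.3, -0.7) → out
#7 (2,7): internal coord 2 + (7)·λ' = -0.8995; -0.8995 ∈ [-1.3, -0.7) → IN Λ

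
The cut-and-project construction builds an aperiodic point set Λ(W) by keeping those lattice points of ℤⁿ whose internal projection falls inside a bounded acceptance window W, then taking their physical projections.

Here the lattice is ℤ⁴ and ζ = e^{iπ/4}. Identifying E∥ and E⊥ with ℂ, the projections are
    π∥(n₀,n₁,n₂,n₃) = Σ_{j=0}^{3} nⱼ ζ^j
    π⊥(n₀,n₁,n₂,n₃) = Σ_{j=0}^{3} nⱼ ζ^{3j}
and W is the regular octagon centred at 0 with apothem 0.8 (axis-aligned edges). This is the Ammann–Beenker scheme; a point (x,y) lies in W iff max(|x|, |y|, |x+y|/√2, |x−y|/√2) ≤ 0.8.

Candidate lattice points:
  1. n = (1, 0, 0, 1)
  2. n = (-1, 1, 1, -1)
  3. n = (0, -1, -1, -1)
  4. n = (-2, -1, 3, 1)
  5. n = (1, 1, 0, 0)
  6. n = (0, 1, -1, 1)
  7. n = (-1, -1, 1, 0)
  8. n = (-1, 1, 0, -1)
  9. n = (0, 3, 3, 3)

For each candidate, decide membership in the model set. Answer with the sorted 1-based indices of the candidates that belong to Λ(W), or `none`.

Internal map: ζ^{3j} for j=0..3 gives (1,0), (−√2/2,√2/2), (0,−1), (√2/2,√2/2).
candidate 1: n = (1, 0, 0, 1) → π⊥ ≈ (+1.70711, +0.70711); max(|x|,|y|,|x±y|/√2) = 1.70711 > 0.8 ⇒ ∉ W
candidate 2: n = (-1, 1, 1, -1) → π⊥ ≈ (-2.41421, -1.00000); max(|x|,|y|,|x±y|/√2) = 2.41421 > 0.8 ⇒ ∉ W
candidate 3: n = (0, -1, -1, -1) → π⊥ ≈ (+0.00000, -0.41421); max(|x|,|y|,|x±y|/√2) = 0.41421 ≤ 0.8 ⇒ ∈ W
candidate 4: n = (-2, -1, 3, 1) → π⊥ ≈ (-0.58579, -3.00000); max(|x|,|y|,|x±y|/√2) = 3.00000 > 0.8 ⇒ ∉ W
candidate 5: n = (1, 1, 0, 0) → π⊥ ≈ (+0.29289, +0.70711); max(|x|,|y|,|x±y|/√2) = 0.70711 ≤ 0.8 ⇒ ∈ W
candidate 6: n = (0, 1, -1, 1) → π⊥ ≈ (+0.00000, +2.41421); max(|x|,|y|,|x±y|/√2) = 2.41421 > 0.8 ⇒ ∉ W
candidate 7: n = (-1, -1, 1, 0) → π⊥ ≈ (-0.29289, -1.70711); max(|x|,|y|,|x±y|/√2) = 1.70711 > 0.8 ⇒ ∉ W
candidate 8: n = (-1, 1, 0, -1) → π⊥ ≈ (-2.41421, +0.00000); max(|x|,|y|,|x±y|/√2) = 2.41421 > 0.8 ⇒ ∉ W
candidate 9: n = (0, 3, 3, 3) → π⊥ ≈ (+0.00000, +1.24264); max(|x|,|y|,|x±y|/√2) = 1.24264 > 0.8 ⇒ ∉ W

3, 5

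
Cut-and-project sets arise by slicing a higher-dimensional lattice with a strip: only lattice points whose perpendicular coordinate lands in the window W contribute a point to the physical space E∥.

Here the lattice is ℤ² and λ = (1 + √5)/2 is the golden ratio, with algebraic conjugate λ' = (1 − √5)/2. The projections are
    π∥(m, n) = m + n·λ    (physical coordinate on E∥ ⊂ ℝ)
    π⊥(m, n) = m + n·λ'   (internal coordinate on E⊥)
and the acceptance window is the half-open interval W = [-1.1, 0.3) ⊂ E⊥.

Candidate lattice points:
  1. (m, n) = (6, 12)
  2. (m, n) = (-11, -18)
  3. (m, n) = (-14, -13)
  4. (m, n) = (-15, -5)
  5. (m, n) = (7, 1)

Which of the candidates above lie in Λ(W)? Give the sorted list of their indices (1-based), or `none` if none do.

2

Numerically λ ≈ 1.61803 and λ' = −1/λ ≈ -0.61803.
candidate 1: (m,n)=(6,12) → π∥ = 6+12·λ ≈ 25.41641, π⊥ = 6+12·λ' ≈ -1.41641 ∉ [-1.1, 0.3) ⇒ out
candidate 2: (m,n)=(-11,-18) → π∥ = -11-18·λ ≈ -40.12461, π⊥ = -11-18·λ' ≈ 0.12461 ∈ [-1.1, 0.3) ⇒ IN Λ
candidate 3: (m,n)=(-14,-13) → π∥ = -14-13·λ ≈ -35.03444, π⊥ = -14-13·λ' ≈ -5.96556 ∉ [-1.1, 0.3) ⇒ out
candidate 4: (m,n)=(-15,-5) → π∥ = -15-5·λ ≈ -23.09017, π⊥ = -15-5·λ' ≈ -11.90983 ∉ [-1.1, 0.3) ⇒ out
candidate 5: (m,n)=(7,1) → π∥ = 7+1·λ ≈ 8.61803, π⊥ = 7+1·λ' ≈ 6.38197 ∉ [-1.1, 0.3) ⇒ out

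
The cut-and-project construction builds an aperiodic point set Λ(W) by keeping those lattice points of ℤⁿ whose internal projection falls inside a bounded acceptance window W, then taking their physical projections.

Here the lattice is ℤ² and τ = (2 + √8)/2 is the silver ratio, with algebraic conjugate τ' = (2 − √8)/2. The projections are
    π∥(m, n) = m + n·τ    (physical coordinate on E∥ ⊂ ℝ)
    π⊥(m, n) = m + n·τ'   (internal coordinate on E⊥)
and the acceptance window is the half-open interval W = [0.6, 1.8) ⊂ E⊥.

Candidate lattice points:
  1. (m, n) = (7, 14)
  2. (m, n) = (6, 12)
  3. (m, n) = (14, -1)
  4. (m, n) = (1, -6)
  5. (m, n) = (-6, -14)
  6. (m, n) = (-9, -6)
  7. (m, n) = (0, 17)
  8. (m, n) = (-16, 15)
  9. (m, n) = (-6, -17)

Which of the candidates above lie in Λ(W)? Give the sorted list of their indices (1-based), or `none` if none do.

Compute τ' = (2−√8)/2 = -0.414214, so π⊥(m,n) = m -0.414214·n.
[1] lift (7,14): star map gives 1.201010; window check 0.6 ≤ 1.201010 < 1.8 is true → IN Λ
[2] lift (6,12): star map gives 1.029437; window check 0.6 ≤ 1.029437 < 1.8 is true → IN Λ
[3] lift (14,-1): star map gives 14.414214; window check 0.6 ≤ 14.414214 < 1.8 is false → out
[4] lift (1,-6): star map gives 3.485281; window check 0.6 ≤ 3.485281 < 1.8 is false → out
[5] lift (-6,-14): star map gives -0.201010; window check 0.6 ≤ -0.201010 < 1.8 is false → out
[6] lift (-9,-6): star map gives -6.514719; window check 0.6 ≤ -6.514719 < 1.8 is false → out
[7] lift (0,17): star map gives -7.041631; window check 0.6 ≤ -7.041631 < 1.8 is false → out
[8] lift (-16,15): star map gives -22.213203; window check 0.6 ≤ -22.213203 < 1.8 is false → out
[9] lift (-6,-17): star map gives 1.041631; window check 0.6 ≤ 1.041631 < 1.8 is true → IN Λ

1, 2, 9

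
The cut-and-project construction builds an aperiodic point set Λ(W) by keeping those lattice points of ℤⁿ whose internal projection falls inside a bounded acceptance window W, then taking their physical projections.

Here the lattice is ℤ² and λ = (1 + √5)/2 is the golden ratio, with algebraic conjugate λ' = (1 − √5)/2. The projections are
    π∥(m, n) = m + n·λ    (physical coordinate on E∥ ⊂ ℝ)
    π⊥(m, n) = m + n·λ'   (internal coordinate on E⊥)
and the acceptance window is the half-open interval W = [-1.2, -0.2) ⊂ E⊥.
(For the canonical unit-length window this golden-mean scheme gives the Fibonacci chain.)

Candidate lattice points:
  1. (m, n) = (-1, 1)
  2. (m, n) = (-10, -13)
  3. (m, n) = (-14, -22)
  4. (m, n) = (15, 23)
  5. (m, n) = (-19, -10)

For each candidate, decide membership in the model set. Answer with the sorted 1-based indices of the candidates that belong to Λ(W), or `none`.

3

Numerically λ ≈ 1.618034 and λ' = −1/λ ≈ -0.618034.
[1] lift (-1,1): star map gives -1.618034; window check -1.2 ≤ -1.618034 < -0.2 is false → out
[2] lift (-10,-13): star map gives -1.965558; window check -1.2 ≤ -1.965558 < -0.2 is false → out
[3] lift (-14,-22): star map gives -0.403252; window check -1.2 ≤ -0.403252 < -0.2 is true → IN Λ
[4] lift (15,23): star map gives 0.785218; window check -1.2 ≤ 0.785218 < -0.2 is false → out
[5] lift (-19,-10): star map gives -12.819660; window check -1.2 ≤ -12.819660 < -0.2 is false → out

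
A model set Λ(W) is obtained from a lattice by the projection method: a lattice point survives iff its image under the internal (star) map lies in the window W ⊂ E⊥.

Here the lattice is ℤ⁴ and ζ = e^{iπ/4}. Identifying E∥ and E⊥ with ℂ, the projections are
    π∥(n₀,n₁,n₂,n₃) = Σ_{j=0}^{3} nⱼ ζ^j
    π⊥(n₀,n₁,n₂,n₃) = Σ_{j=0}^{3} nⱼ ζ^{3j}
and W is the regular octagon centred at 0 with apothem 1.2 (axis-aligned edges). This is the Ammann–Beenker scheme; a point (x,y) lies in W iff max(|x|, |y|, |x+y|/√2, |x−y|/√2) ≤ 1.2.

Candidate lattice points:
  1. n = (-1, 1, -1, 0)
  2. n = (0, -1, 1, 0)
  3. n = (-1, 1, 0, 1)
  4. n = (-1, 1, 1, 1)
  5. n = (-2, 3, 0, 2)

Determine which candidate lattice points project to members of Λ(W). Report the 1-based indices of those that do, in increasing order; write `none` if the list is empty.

4

With ζ = e^{iπ/4} the internal vectors are ζ^0,ζ^3,ζ^6,ζ^9.
candidate 1: n = (-1, 1, -1, 0) → π⊥ ≈ (-1.707107, +1.707107); max(|x|,|y|,|x±y|/√2) = 2.414214 > 1.2 ⇒ ∉ W
candidate 2: n = (0, -1, 1, 0) → π⊥ ≈ (+0.707107, -1.707107); max(|x|,|y|,|x±y|/√2) = 1.707107 > 1.2 ⇒ ∉ W
candidate 3: n = (-1, 1, 0, 1) → π⊥ ≈ (-1.000000, +1.414214); max(|x|,|y|,|x±y|/√2) = 1.707107 > 1.2 ⇒ ∉ W
candidate 4: n = (-1, 1, 1, 1) → π⊥ ≈ (-1.000000, +0.414214); max(|x|,|y|,|x±y|/√2) = 1.000000 ≤ 1.2 ⇒ ∈ W
candidate 5: n = (-2, 3, 0, 2) → π⊥ ≈ (-2.707107, +3.535534); max(|x|,|y|,|x±y|/√2) = 4.414214 > 1.2 ⇒ ∉ W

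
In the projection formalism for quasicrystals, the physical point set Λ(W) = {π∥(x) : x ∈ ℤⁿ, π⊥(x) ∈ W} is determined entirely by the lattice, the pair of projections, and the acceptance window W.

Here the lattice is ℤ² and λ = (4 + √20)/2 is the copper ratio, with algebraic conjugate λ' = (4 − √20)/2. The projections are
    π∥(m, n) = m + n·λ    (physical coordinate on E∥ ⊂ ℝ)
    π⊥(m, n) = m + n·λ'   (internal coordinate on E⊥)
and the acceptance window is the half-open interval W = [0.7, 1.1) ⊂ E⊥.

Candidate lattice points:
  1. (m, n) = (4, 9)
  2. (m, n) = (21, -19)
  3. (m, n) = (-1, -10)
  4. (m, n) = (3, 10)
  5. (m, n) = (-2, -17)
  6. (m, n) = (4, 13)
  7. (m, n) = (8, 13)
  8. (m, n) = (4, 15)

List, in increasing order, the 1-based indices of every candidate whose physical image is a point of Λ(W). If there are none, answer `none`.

6

Numerically λ ≈ 4.236068 and λ' = −1/λ ≈ -0.236068.
#1 (4,9): internal coord 4 + (9)·λ' = +1.875388; +1.875388 ∉ [0.7, 1.1) → out
#2 (21,-19): internal coord 21 + (-19)·λ' = +25.485292; +25.485292 ∉ [0.7, 1.1) → out
#3 (-1,-10): internal coord -1 + (-10)·λ' = +1.360680; +1.360680 ∉ [0.7, 1.1) → out
#4 (3,10): internal coord 3 + (10)·λ' = +0.639320; +0.639320 ∉ [0.7, 1.1) → out
#5 (-2,-17): internal coord -2 + (-17)·λ' = +2.013156; +2.013156 ∉ [0.7, 1.1) → out
#6 (4,13): internal coord 4 + (13)·λ' = +0.931116; +0.931116 ∈ [0.7, 1.1) → IN Λ
#7 (8,13): internal coord 8 + (13)·λ' = +4.931116; +4.931116 ∉ [0.7, 1.1) → out
#8 (4,15): internal coord 4 + (15)·λ' = +0.458980; +0.458980 ∉ [0.7, 1.1) → out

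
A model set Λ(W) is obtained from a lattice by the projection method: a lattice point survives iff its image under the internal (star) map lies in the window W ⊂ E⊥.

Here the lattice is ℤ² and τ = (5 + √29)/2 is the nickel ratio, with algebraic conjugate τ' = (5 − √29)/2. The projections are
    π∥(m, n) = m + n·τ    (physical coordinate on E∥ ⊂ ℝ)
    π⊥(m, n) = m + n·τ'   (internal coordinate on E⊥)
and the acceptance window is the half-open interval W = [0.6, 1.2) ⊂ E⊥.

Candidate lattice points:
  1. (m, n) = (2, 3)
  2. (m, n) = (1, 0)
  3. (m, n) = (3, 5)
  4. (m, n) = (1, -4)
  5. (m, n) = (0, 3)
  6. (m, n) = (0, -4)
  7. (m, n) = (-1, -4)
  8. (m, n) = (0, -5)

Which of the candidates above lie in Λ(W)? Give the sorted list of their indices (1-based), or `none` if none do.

2, 6, 8

τ' = (5−√29)/2 ≈ -0.1926.
#1 (2,3): internal coord 2 + (3)·τ' = +1.4223; +1.4223 ∉ [0.6, 1.2) → out
#2 (1,0): internal coord 1 + (0)·τ' = +1.0000; +1.0000 ∈ [0.6, 1.2) → IN Λ
#3 (3,5): internal coord 3 + (5)·τ' = +2.0371; +2.0371 ∉ [0.6, 1.2) → out
#4 (1,-4): internal coord 1 + (-4)·τ' = +1.7703; +1.7703 ∉ [0.6, 1.2) → out
#5 (0,3): internal coord 0 + (3)·τ' = -0.5777; -0.5777 ∉ [0.6, 1.2) → out
#6 (0,-4): internal coord 0 + (-4)·τ' = +0.7703; +0.7703 ∈ [0.6, 1.2) → IN Λ
#7 (-1,-4): internal coord -1 + (-4)·τ' = -0.2297; -0.2297 ∉ [0.6, 1.2) → out
#8 (0,-5): internal coord 0 + (-5)·τ' = +0.9629; +0.9629 ∈ [0.6, 1.2) → IN Λ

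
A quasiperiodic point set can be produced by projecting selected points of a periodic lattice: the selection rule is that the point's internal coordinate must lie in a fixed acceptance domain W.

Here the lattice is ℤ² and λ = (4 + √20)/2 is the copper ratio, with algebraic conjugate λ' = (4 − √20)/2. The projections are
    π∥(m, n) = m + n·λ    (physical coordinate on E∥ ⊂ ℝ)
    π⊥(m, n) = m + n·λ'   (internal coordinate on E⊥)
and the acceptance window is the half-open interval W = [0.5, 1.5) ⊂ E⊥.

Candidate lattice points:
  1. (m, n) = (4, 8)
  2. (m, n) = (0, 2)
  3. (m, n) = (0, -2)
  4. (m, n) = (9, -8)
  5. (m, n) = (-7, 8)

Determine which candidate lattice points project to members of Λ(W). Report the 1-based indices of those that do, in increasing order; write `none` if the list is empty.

Numerically λ ≈ 4.236068 and λ' = −1/λ ≈ -0.236068.
#1 (4,8): internal coord 4 + (8)·λ' = +2.111456; +2.111456 ∉ [0.5, 1.5) → out
#2 (0,2): internal coord 0 + (2)·λ' = -0.472136; -0.472136 ∉ [0.5, 1.5) → out
#3 (0,-2): internal coord 0 + (-2)·λ' = +0.472136; +0.472136 ∉ [0.5, 1.5) → out
#4 (9,-8): internal coord 9 + (-8)·λ' = +10.888544; +10.888544 ∉ [0.5, 1.5) → out
#5 (-7,8): internal coord -7 + (8)·λ' = -8.888544; -8.888544 ∉ [0.5, 1.5) → out

none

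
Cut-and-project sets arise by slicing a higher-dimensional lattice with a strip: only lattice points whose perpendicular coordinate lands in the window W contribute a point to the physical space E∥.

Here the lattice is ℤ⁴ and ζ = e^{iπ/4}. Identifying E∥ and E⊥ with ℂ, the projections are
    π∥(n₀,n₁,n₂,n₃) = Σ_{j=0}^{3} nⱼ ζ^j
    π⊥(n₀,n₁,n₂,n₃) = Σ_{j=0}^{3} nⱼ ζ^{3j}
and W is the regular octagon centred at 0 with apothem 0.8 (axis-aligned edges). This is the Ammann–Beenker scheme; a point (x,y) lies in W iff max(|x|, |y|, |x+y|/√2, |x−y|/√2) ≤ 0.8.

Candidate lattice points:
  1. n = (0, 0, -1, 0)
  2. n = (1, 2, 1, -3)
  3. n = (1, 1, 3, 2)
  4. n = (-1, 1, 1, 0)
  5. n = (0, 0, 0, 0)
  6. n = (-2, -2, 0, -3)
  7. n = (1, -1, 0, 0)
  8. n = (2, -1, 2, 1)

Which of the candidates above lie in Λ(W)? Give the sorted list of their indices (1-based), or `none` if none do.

With ζ = e^{iπ/4} the internal vectors are ζ^0,ζ^3,ζ^6,ζ^9.
candidate 1: n = (0, 0, -1, 0) → π⊥ ≈ (+0.00000, +1.00000); max(|x|,|y|,|x±y|/√2) = 1.00000 > 0.8 ⇒ ∉ W
candidate 2: n = (1, 2, 1, -3) → π⊥ ≈ (-2.53553, -1.70711); max(|x|,|y|,|x±y|/√2) = 3.00000 > 0.8 ⇒ ∉ W
candidate 3: n = (1, 1, 3, 2) → π⊥ ≈ (+1.70711, -0.87868); max(|x|,|y|,|x±y|/√2) = 1.82843 > 0.8 ⇒ ∉ W
candidate 4: n = (-1, 1, 1, 0) → π⊥ ≈ (-1.70711, -0.29289); max(|x|,|y|,|x±y|/√2) = 1.70711 > 0.8 ⇒ ∉ W
candidate 5: n = (0, 0, 0, 0) → π⊥ ≈ (+0.00000, +0.00000); max(|x|,|y|,|x±y|/√2) = 0.00000 ≤ 0.8 ⇒ ∈ W
candidate 6: n = (-2, -2, 0, -3) → π⊥ ≈ (-2.70711, -3.53553); max(|x|,|y|,|x±y|/√2) = 4.41421 > 0.8 ⇒ ∉ W
candidate 7: n = (1, -1, 0, 0) → π⊥ ≈ (+1.70711, -0.70711); max(|x|,|y|,|x±y|/√2) = 1.70711 > 0.8 ⇒ ∉ W
candidate 8: n = (2, -1, 2, 1) → π⊥ ≈ (+3.41421, -2.00000); max(|x|,|y|,|x±y|/√2) = 3.82843 > 0.8 ⇒ ∉ W

5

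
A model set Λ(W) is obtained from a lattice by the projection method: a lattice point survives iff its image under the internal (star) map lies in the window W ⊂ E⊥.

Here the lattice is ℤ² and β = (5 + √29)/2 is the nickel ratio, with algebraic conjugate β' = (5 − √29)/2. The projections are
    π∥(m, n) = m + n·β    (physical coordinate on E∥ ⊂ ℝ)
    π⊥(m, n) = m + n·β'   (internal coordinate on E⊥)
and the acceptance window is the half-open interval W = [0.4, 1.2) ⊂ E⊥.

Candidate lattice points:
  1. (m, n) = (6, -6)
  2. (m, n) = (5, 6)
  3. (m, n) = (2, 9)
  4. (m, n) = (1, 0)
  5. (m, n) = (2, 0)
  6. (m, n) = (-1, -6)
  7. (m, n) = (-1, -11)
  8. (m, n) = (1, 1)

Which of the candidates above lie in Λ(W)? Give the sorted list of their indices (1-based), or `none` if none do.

4, 7, 8

Numerically β ≈ 5.192582 and β' = −1/β ≈ -0.192582.
#1 (6,-6): internal coord 6 + (-6)·β' = +7.155494; +7.155494 ∉ [0.4, 1.2) → out
#2 (5,6): internal coord 5 + (6)·β' = +3.844506; +3.844506 ∉ [0.4, 1.2) → out
#3 (2,9): internal coord 2 + (9)·β' = +0.266758; +0.266758 ∉ [0.4, 1.2) → out
#4 (1,0): internal coord 1 + (0)·β' = +1.000000; +1.000000 ∈ [0.4, 1.2) → IN Λ
#5 (2,0): internal coord 2 + (0)·β' = +2.000000; +2.000000 ∉ [0.4, 1.2) → out
#6 (-1,-6): internal coord -1 + (-6)·β' = +0.155494; +0.155494 ∉ [0.4, 1.2) → out
#7 (-1,-11): internal coord -1 + (-11)·β' = +1.118406; +1.118406 ∈ [0.4, 1.2) → IN Λ
#8 (1,1): internal coord 1 + (1)·β' = +0.807418; +0.807418 ∈ [0.4, 1.2) → IN Λ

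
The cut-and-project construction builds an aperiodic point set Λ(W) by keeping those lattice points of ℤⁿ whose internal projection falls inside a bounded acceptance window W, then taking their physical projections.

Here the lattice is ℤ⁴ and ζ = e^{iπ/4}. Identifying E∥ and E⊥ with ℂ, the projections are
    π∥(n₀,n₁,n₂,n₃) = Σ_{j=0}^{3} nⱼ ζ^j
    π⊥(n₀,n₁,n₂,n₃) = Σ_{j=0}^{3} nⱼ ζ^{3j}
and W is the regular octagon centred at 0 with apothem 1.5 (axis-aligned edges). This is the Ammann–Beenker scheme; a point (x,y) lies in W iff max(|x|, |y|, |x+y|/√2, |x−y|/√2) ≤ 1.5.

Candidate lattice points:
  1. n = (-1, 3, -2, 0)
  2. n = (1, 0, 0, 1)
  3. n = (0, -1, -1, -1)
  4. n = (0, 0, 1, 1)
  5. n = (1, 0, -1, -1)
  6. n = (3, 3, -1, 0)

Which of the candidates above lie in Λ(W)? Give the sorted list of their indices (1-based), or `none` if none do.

3, 4, 5

With ζ = e^{iπ/4} the internal vectors are ζ^0,ζ^3,ζ^6,ζ^9.
candidate 1: n = (-1, 3, -2, 0) → π⊥ ≈ (-3.12132, +4.12132); max(|x|,|y|,|x±y|/√2) = 5.12132 > 1.5 ⇒ ∉ W
candidate 2: n = (1, 0, 0, 1) → π⊥ ≈ (+1.70711, +0.70711); max(|x|,|y|,|x±y|/√2) = 1.70711 > 1.5 ⇒ ∉ W
candidate 3: n = (0, -1, -1, -1) → π⊥ ≈ (+0.00000, -0.41421); max(|x|,|y|,|x±y|/√2) = 0.41421 ≤ 1.5 ⇒ ∈ W
candidate 4: n = (0, 0, 1, 1) → π⊥ ≈ (+0.70711, -0.29289); max(|x|,|y|,|x±y|/√2) = 0.70711 ≤ 1.5 ⇒ ∈ W
candidate 5: n = (1, 0, -1, -1) → π⊥ ≈ (+0.29289, +0.29289); max(|x|,|y|,|x±y|/√2) = 0.41421 ≤ 1.5 ⇒ ∈ W
candidate 6: n = (3, 3, -1, 0) → π⊥ ≈ (+0.87868, +3.12132); max(|x|,|y|,|x±y|/√2) = 3.12132 > 1.5 ⇒ ∉ W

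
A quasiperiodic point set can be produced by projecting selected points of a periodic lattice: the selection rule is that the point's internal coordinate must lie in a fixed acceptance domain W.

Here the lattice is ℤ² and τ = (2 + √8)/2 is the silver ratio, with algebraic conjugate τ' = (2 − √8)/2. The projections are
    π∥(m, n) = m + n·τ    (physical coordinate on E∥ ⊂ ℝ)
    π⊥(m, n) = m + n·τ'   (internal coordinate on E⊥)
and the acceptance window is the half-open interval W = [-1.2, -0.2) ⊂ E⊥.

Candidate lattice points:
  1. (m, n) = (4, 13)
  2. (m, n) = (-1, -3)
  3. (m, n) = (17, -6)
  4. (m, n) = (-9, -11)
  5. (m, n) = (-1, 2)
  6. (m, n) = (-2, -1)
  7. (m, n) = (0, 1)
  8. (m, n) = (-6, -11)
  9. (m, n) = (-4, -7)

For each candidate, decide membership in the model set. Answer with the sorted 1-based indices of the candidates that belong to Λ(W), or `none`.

7, 9

Numerically τ ≈ 2.414214 and τ' = −1/τ ≈ -0.414214.
candidate 1: (m,n)=(4,13) → π∥ = 4+13·τ ≈ 35.384776, π⊥ = 4+13·τ' ≈ -1.384776 ∉ [-1.2, -0.2) ⇒ out
candidate 2: (m,n)=(-1,-3) → π∥ = -1-3·τ ≈ -8.242641, π⊥ = -1-3·τ' ≈ 0.242641 ∉ [-1.2, -0.2) ⇒ out
candidate 3: (m,n)=(17,-6) → π∥ = 17-6·τ ≈ 2.514719, π⊥ = 17-6·τ' ≈ 19.485281 ∉ [-1.2, -0.2) ⇒ out
candidate 4: (m,n)=(-9,-11) → π∥ = -9-11·τ ≈ -35.556349, π⊥ = -9-11·τ' ≈ -4.443651 ∉ [-1.2, -0.2) ⇒ out
candidate 5: (m,n)=(-1,2) → π∥ = -1+2·τ ≈ 3.828427, π⊥ = -1+2·τ' ≈ -1.828427 ∉ [-1.2, -0.2) ⇒ out
candidate 6: (m,n)=(-2,-1) → π∥ = -2-1·τ ≈ -4.414214, π⊥ = -2-1·τ' ≈ -1.585786 ∉ [-1.2, -0.2) ⇒ out
candidate 7: (m,n)=(0,1) → π∥ = 0+1·τ ≈ 2.414214, π⊥ = 0+1·τ' ≈ -0.414214 ∈ [-1.2, -0.2) ⇒ IN Λ
candidate 8: (m,n)=(-6,-11) → π∥ = -6-11·τ ≈ -32.556349, π⊥ = -6-11·τ' ≈ -1.443651 ∉ [-1.2, -0.2) ⇒ out
candidate 9: (m,n)=(-4,-7) → π∥ = -4-7·τ ≈ -20.899495, π⊥ = -4-7·τ' ≈ -1.100505 ∈ [-1.2, -0.2) ⇒ IN Λ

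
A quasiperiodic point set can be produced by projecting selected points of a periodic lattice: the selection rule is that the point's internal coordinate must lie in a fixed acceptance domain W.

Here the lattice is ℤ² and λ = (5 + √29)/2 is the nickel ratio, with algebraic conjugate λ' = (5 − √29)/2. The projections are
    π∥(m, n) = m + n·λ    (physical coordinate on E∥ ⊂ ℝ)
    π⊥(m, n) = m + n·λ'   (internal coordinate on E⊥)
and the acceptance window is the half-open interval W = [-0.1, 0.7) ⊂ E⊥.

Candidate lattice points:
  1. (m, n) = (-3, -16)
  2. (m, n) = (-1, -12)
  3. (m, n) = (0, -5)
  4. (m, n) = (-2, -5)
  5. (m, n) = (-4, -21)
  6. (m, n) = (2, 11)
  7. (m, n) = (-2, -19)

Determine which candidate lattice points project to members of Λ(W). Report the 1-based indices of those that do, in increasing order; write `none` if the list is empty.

Numerically λ ≈ 5.1926 and λ' = −1/λ ≈ -0.1926.
[1] lift (-3,-16): star map gives 0.0813; window check -0.1 ≤ 0.0813 < 0.7 is true → IN Λ
[2] lift (-1,-12): star map gives 1.3110; window check -0.1 ≤ 1.3110 < 0.7 is false → out
[3] lift (0,-5): star map gives 0.9629; window check -0.1 ≤ 0.9629 < 0.7 is false → out
[4] lift (-2,-5): star map gives -1.0371; window check -0.1 ≤ -1.0371 < 0.7 is false → out
[5] lift (-4,-21): star map gives 0.0442; window check -0.1 ≤ 0.0442 < 0.7 is true → IN Λ
[6] lift (2,11): star map gives -0.1184; window check -0.1 ≤ -0.1184 < 0.7 is false → out
[7] lift (-2,-19): star map gives 1.6591; window check -0.1 ≤ 1.6591 < 0.7 is false → out

1, 5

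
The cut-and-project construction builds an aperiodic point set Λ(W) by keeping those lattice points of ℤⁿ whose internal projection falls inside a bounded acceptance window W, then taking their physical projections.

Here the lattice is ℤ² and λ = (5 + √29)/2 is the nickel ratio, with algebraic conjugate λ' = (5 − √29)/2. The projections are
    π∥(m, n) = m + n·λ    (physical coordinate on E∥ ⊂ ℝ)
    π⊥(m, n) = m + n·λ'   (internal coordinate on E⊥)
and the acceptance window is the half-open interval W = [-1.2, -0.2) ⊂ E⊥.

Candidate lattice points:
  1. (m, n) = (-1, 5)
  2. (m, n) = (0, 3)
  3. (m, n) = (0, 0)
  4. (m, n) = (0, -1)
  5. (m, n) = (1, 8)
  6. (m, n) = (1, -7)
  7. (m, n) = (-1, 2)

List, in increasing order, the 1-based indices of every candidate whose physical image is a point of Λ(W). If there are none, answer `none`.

2, 5

Numerically λ ≈ 5.1926 and λ' = −1/λ ≈ -0.1926.
candidate 1: (m,n)=(-1,5) → π∥ = -1+5·λ ≈ 24.9629, π⊥ = -1+5·λ' ≈ -1.9629 ∉ [-1.2, -0.2) ⇒ out
candidate 2: (m,n)=(0,3) → π∥ = 0+3·λ ≈ 15.5777, π⊥ = 0+3·λ' ≈ -0.5777 ∈ [-1.2, -0.2) ⇒ IN Λ
candidate 3: (m,n)=(0,0) → π∥ = 0+0·λ ≈ 0.0000, π⊥ = 0+0·λ' ≈ 0.0000 ∉ [-1.2, -0.2) ⇒ out
candidate 4: (m,n)=(0,-1) → π∥ = 0-1·λ ≈ -5.1926, π⊥ = 0-1·λ' ≈ 0.1926 ∉ [-1.2, -0.2) ⇒ out
candidate 5: (m,n)=(1,8) → π∥ = 1+8·λ ≈ 42.5407, π⊥ = 1+8·λ' ≈ -0.5407 ∈ [-1.2, -0.2) ⇒ IN Λ
candidate 6: (m,n)=(1,-7) → π∥ = 1-7·λ ≈ -35.3481, π⊥ = 1-7·λ' ≈ 2.3481 ∉ [-1.2, -0.2) ⇒ out
candidate 7: (m,n)=(-1,2) → π∥ = -1+2·λ ≈ 9.3852, π⊥ = -1+2·λ' ≈ -1.3852 ∉ [-1.2, -0.2) ⇒ out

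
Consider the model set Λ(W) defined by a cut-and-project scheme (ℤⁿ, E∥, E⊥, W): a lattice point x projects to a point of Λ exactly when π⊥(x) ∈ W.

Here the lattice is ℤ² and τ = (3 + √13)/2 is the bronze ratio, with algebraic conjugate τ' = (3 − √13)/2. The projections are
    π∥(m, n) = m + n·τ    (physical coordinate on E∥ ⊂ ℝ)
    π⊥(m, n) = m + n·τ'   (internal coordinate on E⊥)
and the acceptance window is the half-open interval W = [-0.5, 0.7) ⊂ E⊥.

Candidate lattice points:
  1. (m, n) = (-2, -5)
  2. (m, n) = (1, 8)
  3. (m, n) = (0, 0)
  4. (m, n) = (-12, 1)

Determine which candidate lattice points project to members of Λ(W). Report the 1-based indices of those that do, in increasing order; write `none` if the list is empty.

1, 3

Compute τ' = (3−√13)/2 = -0.3028, so π⊥(m,n) = m -0.3028·n.
#1 (-2,-5): internal coord -2 + (-5)·τ' = -0.4861; -0.4861 ∈ [-0.5, 0.7) → IN Λ
#2 (1,8): internal coord 1 + (8)·τ' = -1.4222; -1.4222 ∉ [-0.5, 0.7) → out
#3 (0,0): internal coord 0 + (0)·τ' = +0.0000; +0.0000 ∈ [-0.5, 0.7) → IN Λ
#4 (-12,1): internal coord -12 + (1)·τ' = -12.3028; -12.3028 ∉ [-0.5, 0.7) → out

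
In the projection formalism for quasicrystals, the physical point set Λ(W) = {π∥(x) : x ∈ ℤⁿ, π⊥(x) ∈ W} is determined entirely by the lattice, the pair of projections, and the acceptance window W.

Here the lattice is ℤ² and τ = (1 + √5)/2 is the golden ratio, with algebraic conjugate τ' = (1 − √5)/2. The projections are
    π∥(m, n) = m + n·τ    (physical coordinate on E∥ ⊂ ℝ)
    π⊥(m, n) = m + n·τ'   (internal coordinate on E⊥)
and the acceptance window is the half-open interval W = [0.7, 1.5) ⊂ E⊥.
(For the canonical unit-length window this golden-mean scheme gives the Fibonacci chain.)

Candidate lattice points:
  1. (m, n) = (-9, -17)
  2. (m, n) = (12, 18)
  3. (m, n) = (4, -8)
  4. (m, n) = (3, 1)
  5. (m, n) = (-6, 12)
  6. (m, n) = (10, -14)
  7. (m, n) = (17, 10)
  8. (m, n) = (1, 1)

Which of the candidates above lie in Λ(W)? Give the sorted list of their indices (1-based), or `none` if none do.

Numerically τ ≈ 1.618034 and τ' = −1/τ ≈ -0.618034.
#1 (-9,-17): internal coord -9 + (-17)·τ' = +1.506578; +1.506578 ∉ [0.7, 1.5) → out
#2 (12,18): internal coord 12 + (18)·τ' = +0.875388; +0.875388 ∈ [0.7, 1.5) → IN Λ
#3 (4,-8): internal coord 4 + (-8)·τ' = +8.944272; +8.944272 ∉ [0.7, 1.5) → out
#4 (3,1): internal coord 3 + (1)·τ' = +2.381966; +2.381966 ∉ [0.7, 1.5) → out
#5 (-6,12): internal coord -6 + (12)·τ' = -13.416408; -13.416408 ∉ [0.7, 1.5) → out
#6 (10,-14): internal coord 10 + (-14)·τ' = +18.652476; +18.652476 ∉ [0.7, 1.5) → out
#7 (17,10): internal coord 17 + (10)·τ' = +10.819660; +10.819660 ∉ [0.7, 1.5) → out
#8 (1,1): internal coord 1 + (1)·τ' = +0.381966; +0.381966 ∉ [0.7, 1.5) → out

2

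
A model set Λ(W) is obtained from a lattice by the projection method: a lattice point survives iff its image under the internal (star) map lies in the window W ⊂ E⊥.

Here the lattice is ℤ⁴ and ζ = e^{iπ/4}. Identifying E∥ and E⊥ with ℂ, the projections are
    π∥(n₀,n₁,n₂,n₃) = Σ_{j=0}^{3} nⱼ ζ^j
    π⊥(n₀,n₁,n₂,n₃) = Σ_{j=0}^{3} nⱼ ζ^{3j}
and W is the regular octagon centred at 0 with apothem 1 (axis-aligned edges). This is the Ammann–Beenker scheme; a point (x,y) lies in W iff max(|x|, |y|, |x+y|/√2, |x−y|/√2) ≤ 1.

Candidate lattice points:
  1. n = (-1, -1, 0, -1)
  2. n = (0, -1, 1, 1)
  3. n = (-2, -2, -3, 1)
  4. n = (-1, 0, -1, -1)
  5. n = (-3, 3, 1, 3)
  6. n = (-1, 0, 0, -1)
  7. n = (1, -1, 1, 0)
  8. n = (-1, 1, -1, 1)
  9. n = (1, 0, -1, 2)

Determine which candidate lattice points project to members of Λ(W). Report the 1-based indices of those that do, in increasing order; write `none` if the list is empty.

none

With ζ = e^{iπ/4} the internal vectors are ζ^0,ζ^3,ζ^6,ζ^9.
candidate 1: n = (-1, -1, 0, -1) → π⊥ ≈ (-1.00000, -1.41421); max(|x|,|y|,|x±y|/√2) = 1.70711 > 1 ⇒ ∉ W
candidate 2: n = (0, -1, 1, 1) → π⊥ ≈ (+1.41421, -1.00000); max(|x|,|y|,|x±y|/√2) = 1.70711 > 1 ⇒ ∉ W
candidate 3: n = (-2, -2, -3, 1) → π⊥ ≈ (+0.12132, +2.29289); max(|x|,|y|,|x±y|/√2) = 2.29289 > 1 ⇒ ∉ W
candidate 4: n = (-1, 0, -1, -1) → π⊥ ≈ (-1.70711, +0.29289); max(|x|,|y|,|x±y|/√2) = 1.70711 > 1 ⇒ ∉ W
candidate 5: n = (-3, 3, 1, 3) → π⊥ ≈ (-3.00000, +3.24264); max(|x|,|y|,|x±y|/√2) = 4.41421 > 1 ⇒ ∉ W
candidate 6: n = (-1, 0, 0, -1) → π⊥ ≈ (-1.70711, -0.70711); max(|x|,|y|,|x±y|/√2) = 1.70711 > 1 ⇒ ∉ W
candidate 7: n = (1, -1, 1, 0) → π⊥ ≈ (+1.70711, -1.70711); max(|x|,|y|,|x±y|/√2) = 2.41421 > 1 ⇒ ∉ W
candidate 8: n = (-1, 1, -1, 1) → π⊥ ≈ (-1.00000, +2.41421); max(|x|,|y|,|x±y|/√2) = 2.41421 > 1 ⇒ ∉ W
candidate 9: n = (1, 0, -1, 2) → π⊥ ≈ (+2.41421, +2.41421); max(|x|,|y|,|x±y|/√2) = 3.41421 > 1 ⇒ ∉ W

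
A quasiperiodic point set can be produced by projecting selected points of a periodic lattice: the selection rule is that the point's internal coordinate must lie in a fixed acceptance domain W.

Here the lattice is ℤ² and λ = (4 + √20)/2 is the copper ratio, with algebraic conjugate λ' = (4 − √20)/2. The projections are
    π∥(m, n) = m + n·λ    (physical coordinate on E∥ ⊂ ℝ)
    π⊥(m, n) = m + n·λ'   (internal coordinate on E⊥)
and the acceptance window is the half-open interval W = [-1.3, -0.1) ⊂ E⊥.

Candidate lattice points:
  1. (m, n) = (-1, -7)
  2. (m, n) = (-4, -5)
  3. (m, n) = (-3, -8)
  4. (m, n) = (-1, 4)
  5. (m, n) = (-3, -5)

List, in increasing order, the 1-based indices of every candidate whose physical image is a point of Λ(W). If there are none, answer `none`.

3

Numerically λ ≈ 4.236068 and λ' = −1/λ ≈ -0.236068.
#1 (-1,-7): internal coord -1 + (-7)·λ' = +0.652476; +0.652476 ∉ [-1.3, -0.1) → out
#2 (-4,-5): internal coord -4 + (-5)·λ' = -2.819660; -2.819660 ∉ [-1.3, -0.1) → out
#3 (-3,-8): internal coord -3 + (-8)·λ' = -1.111456; -1.111456 ∈ [-1.3, -0.1) → IN Λ
#4 (-1,4): internal coord -1 + (4)·λ' = -1.944272; -1.944272 ∉ [-1.3, -0.1) → out
#5 (-3,-5): internal coord -3 + (-5)·λ' = -1.819660; -1.819660 ∉ [-1.3, -0.1) → out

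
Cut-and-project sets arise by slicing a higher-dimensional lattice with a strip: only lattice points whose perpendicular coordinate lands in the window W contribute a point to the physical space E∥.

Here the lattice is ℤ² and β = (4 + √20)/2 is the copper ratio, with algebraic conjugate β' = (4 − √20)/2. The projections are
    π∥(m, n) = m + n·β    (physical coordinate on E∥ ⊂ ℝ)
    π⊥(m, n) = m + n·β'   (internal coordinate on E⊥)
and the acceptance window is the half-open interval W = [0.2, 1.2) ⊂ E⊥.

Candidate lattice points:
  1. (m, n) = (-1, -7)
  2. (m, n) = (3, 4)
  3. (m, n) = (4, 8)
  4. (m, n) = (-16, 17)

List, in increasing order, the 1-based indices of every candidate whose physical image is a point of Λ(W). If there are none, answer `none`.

β' = (4−√20)/2 ≈ -0.23607.
candidate 1: (m,n)=(-1,-7) → π∥ = -1-7·β ≈ -30.65248, π⊥ = -1-7·β' ≈ 0.65248 ∈ [0.2, 1.2) ⇒ IN Λ
candidate 2: (m,n)=(3,4) → π∥ = 3+4·β ≈ 19.94427, π⊥ = 3+4·β' ≈ 2.05573 ∉ [0.2, 1.2) ⇒ out
candidate 3: (m,n)=(4,8) → π∥ = 4+8·β ≈ 37.88854, π⊥ = 4+8·β' ≈ 2.11146 ∉ [0.2, 1.2) ⇒ out
candidate 4: (m,n)=(-16,17) → π∥ = -16+17·β ≈ 56.01316, π⊥ = -16+17·β' ≈ -20.01316 ∉ [0.2, 1.2) ⇒ out

1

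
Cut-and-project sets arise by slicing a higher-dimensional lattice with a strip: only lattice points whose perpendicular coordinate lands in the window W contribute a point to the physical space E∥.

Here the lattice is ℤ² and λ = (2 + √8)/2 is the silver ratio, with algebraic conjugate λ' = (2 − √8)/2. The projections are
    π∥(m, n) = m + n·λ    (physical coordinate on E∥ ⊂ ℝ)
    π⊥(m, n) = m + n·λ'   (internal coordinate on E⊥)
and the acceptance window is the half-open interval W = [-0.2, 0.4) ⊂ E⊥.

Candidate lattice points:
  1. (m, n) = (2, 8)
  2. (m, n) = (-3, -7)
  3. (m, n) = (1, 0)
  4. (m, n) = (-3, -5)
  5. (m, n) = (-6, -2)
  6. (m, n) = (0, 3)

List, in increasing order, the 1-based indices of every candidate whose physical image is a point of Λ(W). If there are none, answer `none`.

2

Compute λ' = (2−√8)/2 = -0.4142, so π⊥(m,n) = m -0.4142·n.
[1] lift (2,8): star map gives -1.3137; window check -0.2 ≤ -1.3137 < 0.4 is false → out
[2] lift (-3,-7): star map gives -0.1005; window check -0.2 ≤ -0.1005 < 0.4 is true → IN Λ
[3] lift (1,0): star map gives 1.0000; window check -0.2 ≤ 1.0000 < 0.4 is false → out
[4] lift (-3,-5): star map gives -0.9289; window check -0.2 ≤ -0.9289 < 0.4 is false → out
[5] lift (-6,-2): star map gives -5.1716; window check -0.2 ≤ -5.1716 < 0.4 is false → out
[6] lift (0,3): star map gives -1.2426; window check -0.2 ≤ -1.2426 < 0.4 is false → out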